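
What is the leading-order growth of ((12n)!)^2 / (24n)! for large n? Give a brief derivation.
((12n)!)^2/(24n)! ~ ((2π·12n)^(1/2) / sqrt(2)) · 2^(−2·12n)  →  0

Write N = 12n. Stirling: N! ~ sqrt(2π N)(N/e)^N and (2N)! ~ sqrt(2π·2N)·(2N/e)^(2N).
  (N!)^2/(2N)! ~ (2π N)^(2/2) (N/e)^(2N) / [sqrt(2π·2N) (2N/e)^(2N)]
     = (2π N)^(2/2) / sqrt(2π·2N) · (N/(2N))^(2N)
     = (2π N)^((2−1)/2) / sqrt(2) · 2^(−2N).
Since 2^2 > 1, the factor 2^(−2N) decays exponentially, so the ratio → 0. Substituting N = 12n gives the stated form.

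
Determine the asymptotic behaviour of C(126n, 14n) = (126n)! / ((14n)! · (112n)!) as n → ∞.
C(126n, 14n) ~ (387420489/16777216)^(14n) · sqrt(9/(16π·14n))

Write N = 14n. Apply Stirling to each factorial:
  (9N)! ~ sqrt(2π·9N) · (9N/e)^(9N),
  N! ~ sqrt(2π N) · (N/e)^N,
  (8N)! ~ sqrt(2π·8N) · (8N/e)^(8N).
The exponential factors combine to (9N)^(9N) / (N^N · (8N)^(8N)) = 9^(9N)/8^(8N) = (9^9/8^8)^N = (387420489/16777216)^N.
The square-root prefactors combine to sqrt(2π·9N) / (sqrt(2π N)·sqrt(2π·8N)) = sqrt(9 / (2π·8·N)) = sqrt(9/(16π·14n)).
Substituting N = 14n: C(126n, 14n) ~ (387420489/16777216)^(14n) · sqrt(9/(16π·14n)).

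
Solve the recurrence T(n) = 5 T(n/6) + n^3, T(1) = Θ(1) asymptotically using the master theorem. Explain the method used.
T(n) = Θ(n^3)

log_6 5 ≈ 0.898. f(n) = n^3 dominates n^(log_6 5) since 3 > 0.898, and the regularity condition a·f(n/b) = 5·(n/6)^3 = (5/216)·n^3 ≤ c·f(n) holds with c = 5/216 ≈ 0.0231 < 1. So this is Case 3: T(n) = Θ(f(n)) = Θ(n^3).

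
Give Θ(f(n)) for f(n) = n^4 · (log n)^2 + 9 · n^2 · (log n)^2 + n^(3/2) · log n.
f(n) ∈ Θ(n^4 · (log n)^2)

Compare the terms by growth order. For large n, n^a · (log n)^b dominates n^a' · (log n)^b' iff a > a', or (a = a' and b > b'). Ranking the 3 terms shows the dominant one is n^4 · (log n)^2. Hence f(n) ∈ Θ(n^4 · (log n)^2).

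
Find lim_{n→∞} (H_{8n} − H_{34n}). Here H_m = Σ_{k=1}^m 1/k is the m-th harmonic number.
lim = ln(8/34) = ln(4/17)

Euler-Maclaurin gives H_m = ln m + γ + 1/(2m) + O(1/m^2). The γ and O(1/m) terms cancel in the difference:
  H_{8n} − H_{34n} = ln(8n) − ln(34n) + O(1/n) = ln(8/34) + O(1/n).
Hence the limit is ln(8/34) = ln(4/17).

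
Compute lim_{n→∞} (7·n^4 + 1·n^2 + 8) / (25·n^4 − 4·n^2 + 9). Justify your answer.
lim = 7/25

For large n the leading n^4 terms dominate both numerator and denominator. Dividing top and bottom by n^4, every other term tends to 0, leaving 7/25.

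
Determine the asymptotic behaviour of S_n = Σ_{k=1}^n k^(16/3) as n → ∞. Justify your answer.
S_n ~ (3/19) · n^(19/3)

Integral comparison: Σ_{k=1}^n k^(16/3) = ∫_0^n x^(16/3) dx + O(n^(16/3)). The integral is n^(1 + 16/3) / (1 + 16/3) = n^((16+3)/3) / ((16+3)/3) = (3/19) · n^(19/3).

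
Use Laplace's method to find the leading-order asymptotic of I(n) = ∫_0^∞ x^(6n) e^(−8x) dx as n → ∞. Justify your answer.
I(n) ~ (sqrt(2π·6n) / 8) · (6n/(8e))^(6n)

Write the integrand as exp(6n ln x − 8x) and set f(x) = 6n ln x − 8x. Then f'(x) = 6n/x − 8 = 0 at x* = 6n/8, and f''(x*) = −6n/x*^2 = −8^2/(6n). Laplace's method (interior maximum) gives
  I(n) ~ e^(f(x*)) · sqrt(2π / |f''(x*)|)
        = exp(6n ln(6n/8) − 6n) · sqrt(2π · 6n / 8^2)
        = (6n/8)^(6n) e^(−6n) · sqrt(2π·6n) / 8
        = (sqrt(2π·6n) / 8) · (6n/(8e))^(6n).
This matches Γ(6n+1)/8^(6n+1) with Stirling applied to Γ.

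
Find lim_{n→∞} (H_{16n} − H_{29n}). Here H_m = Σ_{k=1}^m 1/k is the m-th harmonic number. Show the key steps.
lim = ln(16/29)

Euler-Maclaurin gives H_m = ln m + γ + 1/(2m) + O(1/m^2). The γ and O(1/m) terms cancel in the difference:
  H_{16n} − H_{29n} = ln(16n) − ln(29n) + O(1/n) = ln(16/29) + O(1/n).
Hence the limit is ln(16/29).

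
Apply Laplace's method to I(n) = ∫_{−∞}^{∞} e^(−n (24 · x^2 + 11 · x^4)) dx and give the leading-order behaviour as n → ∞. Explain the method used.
I(n) ~ sqrt(π/(24n))

φ(x) = 24 · x^2 + 11 · x^4 has its unique global minimum at x* = 0 (since φ'(x) = 48x + 44x^3 = 0 only at x = 0 for real x with both coefficients positive, and φ → ∞ as |x| → ∞). At x* = 0, φ(0) = 0 and φ''(0) = 48. Laplace's method then gives
  I(n) ~ sqrt(2π / (n · φ''(0))) · e^(−n φ(0)) = sqrt(2π / (48n)) = sqrt(π/(24n)).
The 11 · x^4 term contributes only at subleading order (an O(1/n) relative correction).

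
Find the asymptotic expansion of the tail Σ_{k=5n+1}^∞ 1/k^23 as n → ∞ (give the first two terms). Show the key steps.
Σ_{k>5n} 1/k^23 = 1/(22 · (5n)^22) − 1/(2 · (5n)^23) + O(1/(5n)^24)

Compare to the integral: ∫_{5n}^∞ x^(−23) dx = [−x^(−22)/22]_{5n}^∞ = 1/((23−1)·(5n)^22). The Euler-Maclaurin correction adds −f(5n)/2 = −1/(2·(5n)^23). Euler-Maclaurin then gives
  Σ_{k>5n} 1/k^23 = ∫_{5n}^∞ dx/x^23 − 1/(2·(5n)^23) + O(1/(5n)^24).
(Equivalently this is ζ(23) − Σ_{k≤5n} 1/k^23.)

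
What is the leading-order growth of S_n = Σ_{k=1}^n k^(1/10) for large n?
S_n ~ (10/11) · n^(11/10)

Integral comparison: Σ_{k=1}^n k^(1/10) = ∫_0^n x^(1/10) dx + O(n^(1/10)). The integral is n^(1 + 1/10) / (1 + 1/10) = n^((1+10)/10) / ((1+10)/10) = (10/11) · n^(11/10).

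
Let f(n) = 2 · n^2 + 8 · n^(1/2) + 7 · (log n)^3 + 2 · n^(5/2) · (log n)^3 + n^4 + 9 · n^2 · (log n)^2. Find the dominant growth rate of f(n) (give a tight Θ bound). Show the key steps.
f(n) ∈ Θ(n^4)

Compare the terms by growth order. For large n, n^a · (log n)^b dominates n^a' · (log n)^b' iff a > a', or (a = a' and b > b'). Ranking the 6 terms shows the dominant one is n^4. Hence f(n) ∈ Θ(n^4).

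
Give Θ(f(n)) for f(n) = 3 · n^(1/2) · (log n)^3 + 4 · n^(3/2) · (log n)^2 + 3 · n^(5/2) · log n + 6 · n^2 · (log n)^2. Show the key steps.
f(n) ∈ Θ(n^(5/2) · log n)

Compare the terms by growth order. For large n, n^a · (log n)^b dominates n^a' · (log n)^b' iff a > a', or (a = a' and b > b'). Ranking the 4 terms shows the dominant one is 3 · n^(5/2) · log n. Hence f(n) ∈ Θ(n^(5/2) · log n).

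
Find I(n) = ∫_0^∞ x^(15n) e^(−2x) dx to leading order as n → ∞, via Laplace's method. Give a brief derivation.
I(n) ~ (sqrt(2π·15n) / 2) · (15n/(2e))^(15n)

Write the integrand as exp(15n ln x − 2x) and set f(x) = 15n ln x − 2x. Then f'(x) = 15n/x − 2 = 0 at x* = 15n/2, and f''(x*) = −15n/x*^2 = −2^2/(15n). Laplace's method (interior maximum) gives
  I(n) ~ e^(f(x*)) · sqrt(2π / |f''(x*)|)
        = exp(15n ln(15n/2) − 15n) · sqrt(2π · 15n / 2^2)
        = (15n/2)^(15n) e^(−15n) · sqrt(2π·15n) / 2
        = (sqrt(2π·15n) / 2) · (15n/(2e))^(15n).
This matches Γ(15n+1)/2^(15n+1) with Stirling applied to Γ.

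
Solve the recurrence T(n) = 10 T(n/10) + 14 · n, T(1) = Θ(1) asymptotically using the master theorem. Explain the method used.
T(n) = Θ(n log n)

log_10 10 = 1, and f(n) = 14 · n = Θ(n^(log_10 10)). This is Case 2 of the master theorem: T(n) = Θ(f(n) · log n) = Θ(n log n).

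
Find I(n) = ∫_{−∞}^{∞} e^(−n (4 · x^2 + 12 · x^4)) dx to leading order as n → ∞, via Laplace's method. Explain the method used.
I(n) ~ sqrt(π/(4n))

φ(x) = 4 · x^2 + 12 · x^4 has its unique global minimum at x* = 0 (since φ'(x) = 8x + 48x^3 = 0 only at x = 0 for real x with both coefficients positive, and φ → ∞ as |x| → ∞). At x* = 0, φ(0) = 0 and φ''(0) = 8. Laplace's method then gives
  I(n) ~ sqrt(2π / (n · φ''(0))) · e^(−n φ(0)) = sqrt(2π / (8n)) = sqrt(π/(4n)).
The 12 · x^4 term contributes only at subleading order (an O(1/n) relative correction).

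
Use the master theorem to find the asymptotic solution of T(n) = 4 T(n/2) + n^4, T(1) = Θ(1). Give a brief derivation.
T(n) = Θ(n^4)

log_2 4 ≈ 2.000. f(n) = n^4 dominates n^(log_2 4) since 4 > 2.000, and the regularity condition a·f(n/b) = 4·(n/2)^4 = (4/16)·n^4 ≤ c·f(n) holds with c = 4/16 ≈ 0.25 < 1. So this is Case 3: T(n) = Θ(f(n)) = Θ(n^4).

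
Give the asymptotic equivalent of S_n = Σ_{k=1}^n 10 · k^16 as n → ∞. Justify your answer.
S_n ~ 10 · n^17 / 17

By integral comparison (Euler-Maclaurin), Σ_{k=1}^n 10 · k^16 = 10 · ∫_0^n x^16 dx + O(n^16) = 10 · n^17/17 + O(n^16). (Equivalently, Faulhaber's formula gives the same leading term.)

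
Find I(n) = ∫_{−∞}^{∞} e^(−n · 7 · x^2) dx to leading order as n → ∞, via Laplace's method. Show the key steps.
I(n) = sqrt(π/(7n))

Here φ(x) = 7 · x^2 has its unique minimum at x* = 0 with φ(x*) = 0 and φ''(x*) = 14. Laplace's method gives
  I(n) ~ e^(−n φ(x*)) · sqrt(2π / (n · φ''(x*))) = sqrt(2π / (14n)) = sqrt(π/(7n)).
This is exact: substituting u = (x − 0)·sqrt(7n) gives I(n) = (1/sqrt(7n)) ∫_{−∞}^{∞} e^(−u^2) du = sqrt(π/(7n)).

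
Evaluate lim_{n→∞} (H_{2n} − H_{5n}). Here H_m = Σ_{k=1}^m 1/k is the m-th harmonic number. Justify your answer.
lim = ln(2/5)

Euler-Maclaurin gives H_m = ln m + γ + 1/(2m) + O(1/m^2). The γ and O(1/m) terms cancel in the difference:
  H_{2n} − H_{5n} = ln(2n) − ln(5n) + O(1/n) = ln(2/5) + O(1/n).
Hence the limit is ln(2/5).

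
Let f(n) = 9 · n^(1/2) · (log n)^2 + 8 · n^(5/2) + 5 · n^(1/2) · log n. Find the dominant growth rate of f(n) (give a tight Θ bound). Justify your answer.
f(n) ∈ Θ(n^(5/2))

Compare the terms by growth order. For large n, n^a · (log n)^b dominates n^a' · (log n)^b' iff a > a', or (a = a' and b > b'). Ranking the 3 terms shows the dominant one is 8 · n^(5/2). Hence f(n) ∈ Θ(n^(5/2)).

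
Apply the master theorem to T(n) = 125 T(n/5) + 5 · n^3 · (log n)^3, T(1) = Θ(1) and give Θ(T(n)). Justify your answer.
T(n) = Θ(n^3 · (log n)^4)

Here log_5 125 = 3 and f(n) = 5 · n^3 · (log n)^3 = Θ(n^(log_5 125) · (log n)^3). This is the extended Case 2 of the master theorem (f matches the critical exponent up to log factors), giving T(n) = Θ(n^(log_5 125) · (log n)^(3+1)) = Θ(n^3 · (log n)^4).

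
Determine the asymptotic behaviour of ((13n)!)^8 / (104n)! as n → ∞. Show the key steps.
((13n)!)^8/(104n)! ~ ((2π·13n)^(7/2) / sqrt(8)) · 8^(−8·13n)  →  0

Write N = 13n. Stirling: N! ~ sqrt(2π N)(N/e)^N and (8N)! ~ sqrt(2π·8N)·(8N/e)^(8N).
  (N!)^8/(8N)! ~ (2π N)^(8/2) (N/e)^(8N) / [sqrt(2π·8N) (8N/e)^(8N)]
     = (2π N)^(8/2) / sqrt(2π·8N) · (N/(8N))^(8N)
     = (2π N)^((8−1)/2) / sqrt(8) · 8^(−8N).
Since 8^8 > 1, the factor 8^(−8N) decays exponentially, so the ratio → 0. Substituting N = 13n gives the stated form.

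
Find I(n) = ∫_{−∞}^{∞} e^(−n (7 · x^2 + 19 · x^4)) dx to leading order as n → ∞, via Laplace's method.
I(n) ~ sqrt(π/(7n))

φ(x) = 7 · x^2 + 19 · x^4 has its unique global minimum at x* = 0 (since φ'(x) = 14x + 76x^3 = 0 only at x = 0 for real x with both coefficients positive, and φ → ∞ as |x| → ∞). At x* = 0, φ(0) = 0 and φ''(0) = 14. Laplace's method then gives
  I(n) ~ sqrt(2π / (n · φ''(0))) · e^(−n φ(0)) = sqrt(2π / (14n)) = sqrt(π/(7n)).
The 19 · x^4 term contributes only at subleading order (an O(1/n) relative correction).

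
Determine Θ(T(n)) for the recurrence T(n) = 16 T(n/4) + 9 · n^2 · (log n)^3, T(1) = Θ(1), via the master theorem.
T(n) = Θ(n^2 · (log n)^4)

Here log_4 16 = 2 and f(n) = 9 · n^2 · (log n)^3 = Θ(n^(log_4 16) · (log n)^3). This is the extended Case 2 of the master theorem (f matches the critical exponent up to log factors), giving T(n) = Θ(n^(log_4 16) · (log n)^(3+1)) = Θ(n^2 · (log n)^4).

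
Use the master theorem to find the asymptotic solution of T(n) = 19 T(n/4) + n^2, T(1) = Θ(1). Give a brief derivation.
T(n) = Θ(n^(log_4 19))

Master theorem: compare f(n) = n^2 to n^(log_4 19) where log_4 19 ≈ 2.124. Since 2 < log_4 19, we have f(n) = O(n^(log_4 19 − ε)) for some ε > 0 — Case 1. Hence T(n) = Θ(n^(log_4 19)).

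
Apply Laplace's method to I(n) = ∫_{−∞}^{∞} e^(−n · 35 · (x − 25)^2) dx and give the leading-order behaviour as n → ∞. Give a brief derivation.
I(n) = sqrt(π/(35n))

Here φ(x) = 35 · (x − 25)^2 has its unique minimum at x* = 25 with φ(x*) = 0 and φ''(x*) = 70. Laplace's method gives
  I(n) ~ e^(−n φ(x*)) · sqrt(2π / (n · φ''(x*))) = sqrt(2π / (70n)) = sqrt(π/(35n)).
This is exact: substituting u = (x − 25)·sqrt(35n) gives I(n) = (1/sqrt(35n)) ∫_{−∞}^{∞} e^(−u^2) du = sqrt(π/(35n)).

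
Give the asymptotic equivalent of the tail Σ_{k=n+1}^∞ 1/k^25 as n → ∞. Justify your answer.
Σ_{k>n} 1/k^25 ~ 1/(24 · n^24)

Compare to the integral: ∫_{n}^∞ x^(−25) dx = [−x^(−24)/24]_{n}^∞ = 1/((25−1)·n^24). Euler-Maclaurin then gives
  Σ_{k>n} 1/k^25 = ∫_{n}^∞ dx/x^25 − 1/(2·n^25) + O(1/n^26).
(Equivalently this is ζ(25) − Σ_{k≤n} 1/k^25.)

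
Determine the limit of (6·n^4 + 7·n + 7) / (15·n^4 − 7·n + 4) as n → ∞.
lim = 6/15 = 2/5

For large n the leading n^4 terms dominate both numerator and denominator. Dividing top and bottom by n^4, every other term tends to 0, leaving 6/15 = 2/5.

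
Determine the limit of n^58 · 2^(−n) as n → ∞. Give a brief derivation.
lim = 0

Exponentials with base > 1 dominate every fixed polynomial: for any fixed c, n^c / 2^n → 0 as n → ∞ (e.g. by the ratio test, or by writing 2^n = e^(n ln 2) and noting e^(n ln 2) / n^c → ∞). Hence n^58 · 2^(−n) = n^58 / 2^n → 0.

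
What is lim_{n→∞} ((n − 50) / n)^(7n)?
lim = e^(−350)

Rewrite as (1 − 50/n)^(7n). By the standard limit (1 + x/n)^n → e^x, we have (1 − 50/n)^n → e^(−50), and raising to the 7th power gives e^(−350).
More precisely, ln[(1 − 50/n)^(7n)] = 7n · ln(1 − 50/n) = 7n · (-50/n + O(1/n^2)) = -350 + O(1/n) → -350.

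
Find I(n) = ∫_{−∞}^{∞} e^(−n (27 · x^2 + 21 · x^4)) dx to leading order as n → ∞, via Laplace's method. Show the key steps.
I(n) ~ sqrt(π/(27n))

φ(x) = 27 · x^2 + 21 · x^4 has its unique global minimum at x* = 0 (since φ'(x) = 54x + 84x^3 = 0 only at x = 0 for real x with both coefficients positive, and φ → ∞ as |x| → ∞). At x* = 0, φ(0) = 0 and φ''(0) = 54. Laplace's method then gives
  I(n) ~ sqrt(2π / (n · φ''(0))) · e^(−n φ(0)) = sqrt(2π / (54n)) = sqrt(π/(27n)).
The 21 · x^4 term contributes only at subleading order (an O(1/n) relative correction).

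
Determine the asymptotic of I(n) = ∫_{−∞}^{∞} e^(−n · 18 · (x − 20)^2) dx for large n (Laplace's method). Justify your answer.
I(n) = sqrt(π/(18n))

Here φ(x) = 18 · (x − 20)^2 has its unique minimum at x* = 20 with φ(x*) = 0 and φ''(x*) = 36. Laplace's method gives
  I(n) ~ e^(−n φ(x*)) · sqrt(2π / (n · φ''(x*))) = sqrt(2π / (36n)) = sqrt(π/(18n)).
This is exact: substituting u = (x − 20)·sqrt(18n) gives I(n) = (1/sqrt(18n)) ∫_{−∞}^{∞} e^(−u^2) du = sqrt(π/(18n)).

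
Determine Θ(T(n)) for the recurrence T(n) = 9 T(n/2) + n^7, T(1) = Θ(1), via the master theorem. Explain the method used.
T(n) = Θ(n^7)

log_2 9 ≈ 3.170. f(n) = n^7 dominates n^(log_2 9) since 7 > 3.170, and the regularity condition a·f(n/b) = 9·(n/2)^7 = (9/128)·n^7 ≤ c·f(n) holds with c = 9/128 ≈ 0.0703 < 1. So this is Case 3: T(n) = Θ(f(n)) = Θ(n^7).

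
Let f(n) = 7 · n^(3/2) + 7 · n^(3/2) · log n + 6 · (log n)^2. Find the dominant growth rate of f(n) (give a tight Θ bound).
f(n) ∈ Θ(n^(3/2) · log n)

Compare the terms by growth order. For large n, n^a · (log n)^b dominates n^a' · (log n)^b' iff a > a', or (a = a' and b > b'). Ranking the 3 terms shows the dominant one is 7 · n^(3/2) · log n. Hence f(n) ∈ Θ(n^(3/2) · log n).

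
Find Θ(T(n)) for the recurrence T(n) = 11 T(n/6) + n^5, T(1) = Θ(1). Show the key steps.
T(n) = Θ(n^5)

log_6 11 ≈ 1.338. f(n) = n^5 dominates n^(log_6 11) since 5 > 1.338, and the regularity condition a·f(n/b) = 11·(n/6)^5 = (11/7776)·n^5 ≤ c·f(n) holds with c = 11/7776 ≈ 0.00141 < 1. So this is Case 3: T(n) = Θ(f(n)) = Θ(n^5).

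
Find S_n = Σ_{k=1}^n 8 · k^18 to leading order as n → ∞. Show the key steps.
S_n ~ 8 · n^19 / 19

By integral comparison (Euler-Maclaurin), Σ_{k=1}^n 8 · k^18 = 8 · ∫_0^n x^18 dx + O(n^18) = 8 · n^19/19 + O(n^18). (Equivalently, Faulhaber's formula gives the same leading term.)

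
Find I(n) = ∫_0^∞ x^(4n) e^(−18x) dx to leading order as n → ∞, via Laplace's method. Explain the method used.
I(n) ~ (sqrt(2π·4n) / 18) · (4n/(18e))^(4n)

Write the integrand as exp(4n ln x − 18x) and set f(x) = 4n ln x − 18x. Then f'(x) = 4n/x − 18 = 0 at x* = 4n/18, and f''(x*) = −4n/x*^2 = −18^2/(4n). Laplace's method (interior maximum) gives
  I(n) ~ e^(f(x*)) · sqrt(2π / |f''(x*)|)
        = exp(4n ln(4n/18) − 4n) · sqrt(2π · 4n / 18^2)
        = (4n/18)^(4n) e^(−4n) · sqrt(2π·4n) / 18
        = (sqrt(2π·4n) / 18) · (4n/(18e))^(4n).
This matches Γ(4n+1)/18^(4n+1) with Stirling applied to Γ.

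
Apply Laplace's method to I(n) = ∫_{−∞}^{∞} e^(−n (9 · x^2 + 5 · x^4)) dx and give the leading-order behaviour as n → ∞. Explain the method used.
I(n) ~ sqrt(π/(9n))

φ(x) = 9 · x^2 + 5 · x^4 has its unique global minimum at x* = 0 (since φ'(x) = 18x + 20x^3 = 0 only at x = 0 for real x with both coefficients positive, and φ → ∞ as |x| → ∞). At x* = 0, φ(0) = 0 and φ''(0) = 18. Laplace's method then gives
  I(n) ~ sqrt(2π / (n · φ''(0))) · e^(−n φ(0)) = sqrt(2π / (18n)) = sqrt(π/(9n)).
The 5 · x^4 term contributes only at subleading order (an O(1/n) relative correction).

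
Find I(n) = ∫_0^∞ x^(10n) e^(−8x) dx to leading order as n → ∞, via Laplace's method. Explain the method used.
I(n) ~ (sqrt(2π·10n) / 8) · (10n/(8e))^(10n)

Write the integrand as exp(10n ln x − 8x) and set f(x) = 10n ln x − 8x. Then f'(x) = 10n/x − 8 = 0 at x* = 10n/8, and f''(x*) = −10n/x*^2 = −8^2/(10n). Laplace's method (interior maximum) gives
  I(n) ~ e^(f(x*)) · sqrt(2π / |f''(x*)|)
        = exp(10n ln(10n/8) − 10n) · sqrt(2π · 10n / 8^2)
        = (10n/8)^(10n) e^(−10n) · sqrt(2π·10n) / 8
        = (sqrt(2π·10n) / 8) · (10n/(8e))^(10n).
This matches Γ(10n+1)/8^(10n+1) with Stirling applied to Γ.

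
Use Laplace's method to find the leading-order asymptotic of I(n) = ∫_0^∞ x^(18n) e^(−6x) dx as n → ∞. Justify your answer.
I(n) ~ (sqrt(2π·18n) / 6) · (18n/(6e))^(18n)

Write the integrand as exp(18n ln x − 6x) and set f(x) = 18n ln x − 6x. Then f'(x) = 18n/x − 6 = 0 at x* = 18n/6, and f''(x*) = −18n/x*^2 = −6^2/(18n). Laplace's method (interior maximum) gives
  I(n) ~ e^(f(x*)) · sqrt(2π / |f''(x*)|)
        = exp(18n ln(18n/6) − 18n) · sqrt(2π · 18n / 6^2)
        = (18n/6)^(18n) e^(−18n) · sqrt(2π·18n) / 6
        = (sqrt(2π·18n) / 6) · (18n/(6e))^(18n).
This matches Γ(18n+1)/6^(18n+1) with Stirling applied to Γ.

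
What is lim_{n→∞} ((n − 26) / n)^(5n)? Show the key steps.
lim = e^(−130)

Rewrite as (1 − 26/n)^(5n). By the standard limit (1 + x/n)^n → e^x, we have (1 − 26/n)^n → e^(−26), and raising to the 5th power gives e^(−130).
More precisely, ln[(1 − 26/n)^(5n)] = 5n · ln(1 − 26/n) = 5n · (-26/n + O(1/n^2)) = -130 + O(1/n) → -130.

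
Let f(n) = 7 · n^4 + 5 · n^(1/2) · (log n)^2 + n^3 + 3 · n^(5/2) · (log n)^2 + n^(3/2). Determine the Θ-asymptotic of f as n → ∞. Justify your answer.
f(n) ∈ Θ(n^4)

Compare the terms by growth order. For large n, n^a · (log n)^b dominates n^a' · (log n)^b' iff a > a', or (a = a' and b > b'). Ranking the 5 terms shows the dominant one is 7 · n^4. Hence f(n) ∈ Θ(n^4).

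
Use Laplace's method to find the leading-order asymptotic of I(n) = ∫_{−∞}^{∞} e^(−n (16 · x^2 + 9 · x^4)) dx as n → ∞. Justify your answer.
I(n) ~ sqrt(π/(16n))

φ(x) = 16 · x^2 + 9 · x^4 has its unique global minimum at x* = 0 (since φ'(x) = 32x + 36x^3 = 0 only at x = 0 for real x with both coefficients positive, and φ → ∞ as |x| → ∞). At x* = 0, φ(0) = 0 and φ''(0) = 32. Laplace's method then gives
  I(n) ~ sqrt(2π / (n · φ''(0))) · e^(−n φ(0)) = sqrt(2π / (32n)) = sqrt(π/(16n)).
The 9 · x^4 term contributes only at subleading order (an O(1/n) relative correction).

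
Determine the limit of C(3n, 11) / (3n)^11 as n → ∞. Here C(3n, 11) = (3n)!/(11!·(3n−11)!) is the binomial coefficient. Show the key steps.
lim = 1/11! = 1/39916800

With N = 3n → ∞: C(N, 11) / N^11 = [N(N−1)…(N−10)] / (11! · N^11) = (1/11!) · 1 · (1 − 1/(3n)) · … · (1 − 10/(3n)). Each factor → 1 as N → ∞, so the limit is 1/11! = 1/39916800.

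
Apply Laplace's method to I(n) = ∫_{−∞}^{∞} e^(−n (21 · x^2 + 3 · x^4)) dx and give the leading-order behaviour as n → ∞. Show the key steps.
I(n) ~ sqrt(π/(21n))

φ(x) = 21 · x^2 + 3 · x^4 has its unique global minimum at x* = 0 (since φ'(x) = 42x + 12x^3 = 0 only at x = 0 for real x with both coefficients positive, and φ → ∞ as |x| → ∞). At x* = 0, φ(0) = 0 and φ''(0) = 42. Laplace's method then gives
  I(n) ~ sqrt(2π / (n · φ''(0))) · e^(−n φ(0)) = sqrt(2π / (42n)) = sqrt(π/(21n)).
The 3 · x^4 term contributes only at subleading order (an O(1/n) relative correction).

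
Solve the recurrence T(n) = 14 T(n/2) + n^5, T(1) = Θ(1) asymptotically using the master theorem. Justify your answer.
T(n) = Θ(n^5)

log_2 14 ≈ 3.807. f(n) = n^5 dominates n^(log_2 14) since 5 > 3.807, and the regularity condition a·f(n/b) = 14·(n/2)^5 = (14/32)·n^5 ≤ c·f(n) holds with c = 14/32 ≈ 0.438 < 1. So this is Case 3: T(n) = Θ(f(n)) = Θ(n^5).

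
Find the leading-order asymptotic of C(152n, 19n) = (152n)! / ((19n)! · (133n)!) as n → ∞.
C(152n, 19n) ~ (16777216/823543)^(19n) · sqrt(4/(7π·19n))

Write N = 19n. Apply Stirling to each factorial:
  (8N)! ~ sqrt(2π·8N) · (8N/e)^(8N),
  N! ~ sqrt(2π N) · (N/e)^N,
  (7N)! ~ sqrt(2π·7N) · (7N/e)^(7N).
The exponential factors combine to (8N)^(8N) / (N^N · (7N)^(7N)) = 8^(8N)/7^(7N) = (8^8/7^7)^N = (16777216/823543)^N.
The square-root prefactors combine to sqrt(2π·8N) / (sqrt(2π N)·sqrt(2π·7N)) = sqrt(8 / (2π·7·N)) = sqrt(4/(7π·19n)).
Substituting N = 19n: C(152n, 19n) ~ (16777216/823543)^(19n) · sqrt(4/(7π·19n)).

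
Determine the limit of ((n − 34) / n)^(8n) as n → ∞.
lim = e^(−272)

Rewrite as (1 − 34/n)^(8n). By the standard limit (1 + x/n)^n → e^x, we have (1 − 34/n)^n → e^(−34), and raising to the 8th power gives e^(−272).
More precisely, ln[(1 − 34/n)^(8n)] = 8n · ln(1 − 34/n) = 8n · (-34/n + O(1/n^2)) = -272 + O(1/n) → -272.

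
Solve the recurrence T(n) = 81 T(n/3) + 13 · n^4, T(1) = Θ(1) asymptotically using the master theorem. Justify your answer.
T(n) = Θ(n^4 log n)

log_3 81 = 4, and f(n) = 13 · n^4 = Θ(n^(log_3 81)). This is Case 2 of the master theorem: T(n) = Θ(f(n) · log n) = Θ(n^4 log n).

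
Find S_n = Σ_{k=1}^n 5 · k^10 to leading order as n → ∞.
S_n ~ 5 · n^11 / 11

By integral comparison (Euler-Maclaurin), Σ_{k=1}^n 5 · k^10 = 5 · ∫_0^n x^10 dx + O(n^10) = 5 · n^11/11 + O(n^10). (Equivalently, Faulhaber's formula gives the same leading term.)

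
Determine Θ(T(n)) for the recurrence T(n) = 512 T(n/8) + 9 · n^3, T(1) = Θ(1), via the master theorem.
T(n) = Θ(n^3 log n)

log_8 512 = 3, and f(n) = 9 · n^3 = Θ(n^(log_8 512)). This is Case 2 of the master theorem: T(n) = Θ(f(n) · log n) = Θ(n^3 log n).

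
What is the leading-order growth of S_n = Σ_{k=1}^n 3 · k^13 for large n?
S_n ~ 3 · n^14 / 14

By integral comparison (Euler-Maclaurin), Σ_{k=1}^n 3 · k^13 = 3 · ∫_0^n x^13 dx + O(n^13) = 3 · n^14/14 + O(n^13). (Equivalently, Faulhaber's formula gives the same leading term.)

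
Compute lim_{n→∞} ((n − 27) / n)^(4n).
lim = e^(−108)

Rewrite as (1 − 27/n)^(4n). By the standard limit (1 + x/n)^n → e^x, we have (1 − 27/n)^n → e^(−27), and raising to the 4th power gives e^(−108).
More precisely, ln[(1 − 27/n)^(4n)] = 4n · ln(1 − 27/n) = 4n · (-27/n + O(1/n^2)) = -108 + O(1/n) → -108.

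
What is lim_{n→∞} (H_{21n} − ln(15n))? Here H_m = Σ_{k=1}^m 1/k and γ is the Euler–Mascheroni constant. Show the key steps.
lim = ln(7/5) + γ

By Euler-Maclaurin, H_m = ln m + γ + O(1/m). So
  H_{21n} − ln(15n) = ln(21n) + γ − ln(15n) + O(1/n)
                       = ln(21/15) + γ + O(1/n).
Hence the limit is ln(21/15) + γ (= ln(7/5)).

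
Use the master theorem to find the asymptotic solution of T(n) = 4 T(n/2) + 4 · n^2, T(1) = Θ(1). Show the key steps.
T(n) = Θ(n^2 log n)

log_2 4 = 2, and f(n) = 4 · n^2 = Θ(n^(log_2 4)). This is Case 2 of the master theorem: T(n) = Θ(f(n) · log n) = Θ(n^2 log n).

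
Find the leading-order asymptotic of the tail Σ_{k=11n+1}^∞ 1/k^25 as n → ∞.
Σ_{k>11n} 1/k^25 ~ 1/(24 · (11n)^24)

Compare to the integral: ∫_{11n}^∞ x^(−25) dx = [−x^(−24)/24]_{11n}^∞ = 1/((25−1)·(11n)^24). Euler-Maclaurin then gives
  Σ_{k>11n} 1/k^25 = ∫_{11n}^∞ dx/x^25 − 1/(2·(11n)^25) + O(1/(11n)^26).
(Equivalently this is ζ(25) − Σ_{k≤11n} 1/k^25.)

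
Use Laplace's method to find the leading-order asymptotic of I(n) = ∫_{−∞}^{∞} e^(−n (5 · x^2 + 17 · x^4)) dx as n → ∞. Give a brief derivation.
I(n) ~ sqrt(π/(5n))

φ(x) = 5 · x^2 + 17 · x^4 has its unique global minimum at x* = 0 (since φ'(x) = 10x + 68x^3 = 0 only at x = 0 for real x with both coefficients positive, and φ → ∞ as |x| → ∞). At x* = 0, φ(0) = 0 and φ''(0) = 10. Laplace's method then gives
  I(n) ~ sqrt(2π / (n · φ''(0))) · e^(−n φ(0)) = sqrt(2π / (10n)) = sqrt(π/(5n)).
The 17 · x^4 term contributes only at subleading order (an O(1/n) relative correction).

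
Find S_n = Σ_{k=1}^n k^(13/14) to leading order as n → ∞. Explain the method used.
S_n ~ (14/27) · n^(27/14)

Integral comparison: Σ_{k=1}^n k^(13/14) = ∫_0^n x^(13/14) dx + O(n^(13/14)). The integral is n^(1 + 13/14) / (1 + 13/14) = n^((13+14)/14) / ((13+14)/14) = (14/27) · n^(27/14).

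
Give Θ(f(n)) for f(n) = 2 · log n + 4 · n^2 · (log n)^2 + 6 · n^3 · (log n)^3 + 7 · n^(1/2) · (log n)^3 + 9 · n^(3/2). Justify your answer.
f(n) ∈ Θ(n^3 · (log n)^3)

Compare the terms by growth order. For large n, n^a · (log n)^b dominates n^a' · (log n)^b' iff a > a', or (a = a' and b > b'). Ranking the 5 terms shows the dominant one is 6 · n^3 · (log n)^3. Hence f(n) ∈ Θ(n^3 · (log n)^3).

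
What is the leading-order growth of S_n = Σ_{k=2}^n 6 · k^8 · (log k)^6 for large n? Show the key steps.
S_n ~ 2 · n^9 · (log n)^6 / 3

By integral comparison, S_n = ∫_1^n 6 · x^8 · (log x)^6 dx + O(n^8 · (log n)^6). For the integral, the leading term of ∫_1^n x^8 (log x)^6 dx is n^9/9 · (log n)^6 (by repeated integration by parts; each step lowers the log-exponent and produces a relatively O(1/log n) correction). Hence S_n ~ 2 · n^9 · (log n)^6 / 3.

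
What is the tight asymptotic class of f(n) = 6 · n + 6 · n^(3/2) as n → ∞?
f(n) ∈ Θ(n^(3/2))

Compare the terms by growth order. For large n, n^a · (log n)^b dominates n^a' · (log n)^b' iff a > a', or (a = a' and b > b'). Ranking the 2 terms shows the dominant one is 6 · n^(3/2). Hence f(n) ∈ Θ(n^(3/2)).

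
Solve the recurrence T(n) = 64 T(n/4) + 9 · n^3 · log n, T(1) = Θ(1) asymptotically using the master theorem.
T(n) = Θ(n^3 · (log n)^2)

Here log_4 64 = 3 and f(n) = 9 · n^3 · log n = Θ(n^(log_4 64) · (log n)^1). This is the extended Case 2 of the master theorem (f matches the critical exponent up to log factors), giving T(n) = Θ(n^(log_4 64) · (log n)^(1+1)) = Θ(n^3 · (log n)^2).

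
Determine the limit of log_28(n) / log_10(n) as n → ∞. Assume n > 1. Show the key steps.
lim = ln(10) / ln(28) = log_28(10)

Change of base: log_28(n) = ln n / ln 28 and log_10(n) = ln n / ln 10. The ratio is (ln n / ln 28) · (ln 10 / ln n) = ln 10 / ln 28, a constant independent of n. So the limit is ln 10 / ln 28 = log_28(10).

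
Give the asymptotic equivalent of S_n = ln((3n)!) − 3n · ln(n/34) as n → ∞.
S_n ~ 3n · (ln 102 − 1) + O(ln n)

Stirling: ln((3n)!) = 3n ln(3n) − 3n + O(ln n).
  S_n = 3n ln(3n) − 3n − 3n ln(n/34) + O(ln n)
      = 3n ln(3n) − 3n ln n + 3n ln 34 − 3n + O(ln n)
      = 3n ln 3 + 3n ln 34 − 3n + O(ln n)
      = 3n (ln 102 − 1) + O(ln n).
Numerically ln(102) − 1 ≈ 3.6250.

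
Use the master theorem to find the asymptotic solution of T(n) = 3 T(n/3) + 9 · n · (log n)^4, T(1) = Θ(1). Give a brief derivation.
T(n) = Θ(n · (log n)^5)

Here log_3 3 = 1 and f(n) = 9 · n · (log n)^4 = Θ(n^(log_3 3) · (log n)^4). This is the extended Case 2 of the master theorem (f matches the critical exponent up to log factors), giving T(n) = Θ(n^(log_3 3) · (log n)^(4+1)) = Θ(n · (log n)^5).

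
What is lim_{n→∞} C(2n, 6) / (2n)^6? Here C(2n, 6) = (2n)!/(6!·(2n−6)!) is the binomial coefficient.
lim = 1/6! = 1/720

With N = 2n → ∞: C(N, 6) / N^6 = [N(N−1)…(N−5)] / (6! · N^6) = (1/6!) · 1 · (1 − 1/(2n)) · … · (1 − 5/(2n)). Each factor → 1 as N → ∞, so the limit is 1/6! = 1/720.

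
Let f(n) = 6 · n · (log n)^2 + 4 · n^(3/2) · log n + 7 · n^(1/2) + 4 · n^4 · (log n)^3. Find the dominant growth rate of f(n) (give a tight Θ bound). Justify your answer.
f(n) ∈ Θ(n^4 · (log n)^3)

Compare the terms by growth order. For large n, n^a · (log n)^b dominates n^a' · (log n)^b' iff a > a', or (a = a' and b > b'). Ranking the 4 terms shows the dominant one is 4 · n^4 · (log n)^3. Hence f(n) ∈ Θ(n^4 · (log n)^3).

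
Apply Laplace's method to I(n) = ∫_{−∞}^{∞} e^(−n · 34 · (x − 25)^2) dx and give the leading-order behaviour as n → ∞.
I(n) = sqrt(π/(34n))

Here φ(x) = 34 · (x − 25)^2 has its unique minimum at x* = 25 with φ(x*) = 0 and φ''(x*) = 68. Laplace's method gives
  I(n) ~ e^(−n φ(x*)) · sqrt(2π / (n · φ''(x*))) = sqrt(2π / (68n)) = sqrt(π/(34n)).
This is exact: substituting u = (x − 25)·sqrt(34n) gives I(n) = (1/sqrt(34n)) ∫_{−∞}^{∞} e^(−u^2) du = sqrt(π/(34n)).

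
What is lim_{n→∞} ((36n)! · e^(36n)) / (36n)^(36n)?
lim = ∞

Stirling: (36n)! ~ sqrt(2π·36n) · (36n/e)^(36n). Hence
  (36n)! · e^(36n) / (36n)^(36n) ~ sqrt(2π·36n) = sqrt(2π·36) · sqrt(n) → ∞.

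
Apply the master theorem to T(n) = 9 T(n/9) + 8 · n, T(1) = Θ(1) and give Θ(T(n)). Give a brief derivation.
T(n) = Θ(n log n)

log_9 9 = 1, and f(n) = 8 · n = Θ(n^(log_9 9)). This is Case 2 of the master theorem: T(n) = Θ(f(n) · log n) = Θ(n log n).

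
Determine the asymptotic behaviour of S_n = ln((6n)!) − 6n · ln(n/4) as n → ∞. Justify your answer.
S_n ~ 6n · (ln 24 − 1) + O(ln n)

Stirling: ln((6n)!) = 6n ln(6n) − 6n + O(ln n).
  S_n = 6n ln(6n) − 6n − 6n ln(n/4) + O(ln n)
      = 6n ln(6n) − 6n ln n + 6n ln 4 − 6n + O(ln n)
      = 6n ln 6 + 6n ln 4 − 6n + O(ln n)
      = 6n (ln 24 − 1) + O(ln n).
Numerically ln(24) − 1 ≈ 2.1781.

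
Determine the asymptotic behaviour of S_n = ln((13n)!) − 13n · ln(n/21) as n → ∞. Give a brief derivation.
S_n ~ 13n · (ln 273 − 1) + O(ln n)

Stirling: ln((13n)!) = 13n ln(13n) − 13n + O(ln n).
  S_n = 13n ln(13n) − 13n − 13n ln(n/21) + O(ln n)
      = 13n ln(13n) − 13n ln n + 13n ln 21 − 13n + O(ln n)
      = 13n ln 13 + 13n ln 21 − 13n + O(ln n)
      = 13n (ln 273 − 1) + O(ln n).
Numerically ln(273) − 1 ≈ 4.6095.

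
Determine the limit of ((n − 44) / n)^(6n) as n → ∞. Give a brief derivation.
lim = e^(−264)

Rewrite as (1 − 44/n)^(6n). By the standard limit (1 + x/n)^n → e^x, we have (1 − 44/n)^n → e^(−44), and raising to the 6th power gives e^(−264).
More precisely, ln[(1 − 44/n)^(6n)] = 6n · ln(1 − 44/n) = 6n · (-44/n + O(1/n^2)) = -264 + O(1/n) → -264.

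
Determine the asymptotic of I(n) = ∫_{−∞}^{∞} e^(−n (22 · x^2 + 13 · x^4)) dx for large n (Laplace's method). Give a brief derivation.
I(n) ~ sqrt(π/(22n))

φ(x) = 22 · x^2 + 13 · x^4 has its unique global minimum at x* = 0 (since φ'(x) = 44x + 52x^3 = 0 only at x = 0 for real x with both coefficients positive, and φ → ∞ as |x| → ∞). At x* = 0, φ(0) = 0 and φ''(0) = 44. Laplace's method then gives
  I(n) ~ sqrt(2π / (n · φ''(0))) · e^(−n φ(0)) = sqrt(2π / (44n)) = sqrt(π/(22n)).
The 13 · x^4 term contributes only at subleading order (an O(1/n) relative correction).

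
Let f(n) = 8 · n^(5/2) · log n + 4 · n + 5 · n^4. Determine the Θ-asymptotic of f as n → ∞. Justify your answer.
f(n) ∈ Θ(n^4)

Compare the terms by growth order. For large n, n^a · (log n)^b dominates n^a' · (log n)^b' iff a > a', or (a = a' and b > b'). Ranking the 3 terms shows the dominant one is 5 · n^4. Hence f(n) ∈ Θ(n^4).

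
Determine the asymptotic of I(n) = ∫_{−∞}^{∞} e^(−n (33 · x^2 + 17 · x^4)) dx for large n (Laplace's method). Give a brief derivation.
I(n) ~ sqrt(π/(33n))

φ(x) = 33 · x^2 + 17 · x^4 has its unique global minimum at x* = 0 (since φ'(x) = 66x + 68x^3 = 0 only at x = 0 for real x with both coefficients positive, and φ → ∞ as |x| → ∞). At x* = 0, φ(0) = 0 and φ''(0) = 66. Laplace's method then gives
  I(n) ~ sqrt(2π / (n · φ''(0))) · e^(−n φ(0)) = sqrt(2π / (66n)) = sqrt(π/(33n)).
The 17 · x^4 term contributes only at subleading order (an O(1/n) relative correction).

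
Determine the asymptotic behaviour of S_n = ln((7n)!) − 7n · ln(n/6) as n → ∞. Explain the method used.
S_n ~ 7n · (ln 42 − 1) + O(ln n)

Stirling: ln((7n)!) = 7n ln(7n) − 7n + O(ln n).
  S_n = 7n ln(7n) − 7n − 7n ln(n/6) + O(ln n)
      = 7n ln(7n) − 7n ln n + 7n ln 6 − 7n + O(ln n)
      = 7n ln 7 + 7n ln 6 − 7n + O(ln n)
      = 7n (ln 42 − 1) + O(ln n).
Numerically ln(42) − 1 ≈ 2.7377.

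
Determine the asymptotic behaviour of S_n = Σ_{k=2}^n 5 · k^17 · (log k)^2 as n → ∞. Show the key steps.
S_n ~ 5 · n^18 · (log n)^2 / 18

By integral comparison, S_n = ∫_1^n 5 · x^17 · (log x)^2 dx + O(n^17 · (log n)^2). For the integral, the leading term of ∫_1^n x^17 (log x)^2 dx is n^18/18 · (log n)^2 (by repeated integration by parts; each step lowers the log-exponent and produces a relatively O(1/log n) correction). Hence S_n ~ 5 · n^18 · (log n)^2 / 18.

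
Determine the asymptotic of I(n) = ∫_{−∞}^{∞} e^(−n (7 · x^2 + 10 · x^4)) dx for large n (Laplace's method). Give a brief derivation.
I(n) ~ sqrt(π/(7n))

φ(x) = 7 · x^2 + 10 · x^4 has its unique global minimum at x* = 0 (since φ'(x) = 14x + 40x^3 = 0 only at x = 0 for real x with both coefficients positive, and φ → ∞ as |x| → ∞). At x* = 0, φ(0) = 0 and φ''(0) = 14. Laplace's method then gives
  I(n) ~ sqrt(2π / (n · φ''(0))) · e^(−n φ(0)) = sqrt(2π / (14n)) = sqrt(π/(7n)).
The 10 · x^4 term contributes only at subleading order (an O(1/n) relative correction).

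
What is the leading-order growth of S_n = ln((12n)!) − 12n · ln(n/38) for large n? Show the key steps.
S_n ~ 12n · (ln 456 − 1) + O(ln n)

Stirling: ln((12n)!) = 12n ln(12n) − 12n + O(ln n).
  S_n = 12n ln(12n) − 12n − 12n ln(n/38) + O(ln n)
      = 12n ln(12n) − 12n ln n + 12n ln 38 − 12n + O(ln n)
      = 12n ln 12 + 12n ln 38 − 12n + O(ln n)
      = 12n (ln 456 − 1) + O(ln n).
Numerically ln(456) − 1 ≈ 5.1225.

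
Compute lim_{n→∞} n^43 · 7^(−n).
lim = 0

Exponentials with base > 1 dominate every fixed polynomial: for any fixed c, n^c / 7^n → 0 as n → ∞ (e.g. by the ratio test, or by writing 7^n = e^(n ln 7) and noting e^(n ln 7) / n^c → ∞). Hence n^43 · 7^(−n) = n^43 / 7^n → 0.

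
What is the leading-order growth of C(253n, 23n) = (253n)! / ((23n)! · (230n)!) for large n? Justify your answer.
C(253n, 23n) ~ (285311670611/10000000000)^(23n) · sqrt(11/(20π·23n))

Write N = 23n. Apply Stirling to each factorial:
  (11N)! ~ sqrt(2π·11N) · (11N/e)^(11N),
  N! ~ sqrt(2π N) · (N/e)^N,
  (10N)! ~ sqrt(2π·10N) · (10N/e)^(10N).
The exponential factors combine to (11N)^(11N) / (N^N · (10N)^(10N)) = 11^(11N)/10^(10N) = (11^11/10^10)^N = (285311670611/10000000000)^N.
The square-root prefactors combine to sqrt(2π·11N) / (sqrt(2π N)·sqrt(2π·10N)) = sqrt(11 / (2π·10·N)) = sqrt(11/(20π·23n)).
Substituting N = 23n: C(253n, 23n) ~ (285311670611/10000000000)^(23n) · sqrt(11/(20π·23n)).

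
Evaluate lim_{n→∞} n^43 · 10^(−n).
lim = 0

Exponentials with base > 1 dominate every fixed polynomial: for any fixed c, n^c / 10^n → 0 as n → ∞ (e.g. by the ratio test, or by writing 10^n = e^(n ln 10) and noting e^(n ln 10) / n^c → ∞). Hence n^43 · 10^(−n) = n^43 / 10^n → 0.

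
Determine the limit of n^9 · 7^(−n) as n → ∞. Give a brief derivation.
lim = 0

Exponentials with base > 1 dominate every fixed polynomial: for any fixed c, n^c / 7^n → 0 as n → ∞ (e.g. by the ratio test, or by writing 7^n = e^(n ln 7) and noting e^(n ln 7) / n^c → ∞). Hence n^9 · 7^(−n) = n^9 / 7^n → 0.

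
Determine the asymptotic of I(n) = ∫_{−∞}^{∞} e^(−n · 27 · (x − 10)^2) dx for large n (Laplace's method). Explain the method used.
I(n) = sqrt(π/(27n))

Here φ(x) = 27 · (x − 10)^2 has its unique minimum at x* = 10 with φ(x*) = 0 and φ''(x*) = 54. Laplace's method gives
  I(n) ~ e^(−n φ(x*)) · sqrt(2π / (n · φ''(x*))) = sqrt(2π / (54n)) = sqrt(π/(27n)).
This is exact: substituting u = (x − 10)·sqrt(27n) gives I(n) = (1/sqrt(27n)) ∫_{−∞}^{∞} e^(−u^2) du = sqrt(π/(27n)).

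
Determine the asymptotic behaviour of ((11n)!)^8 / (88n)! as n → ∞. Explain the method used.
((11n)!)^8/(88n)! ~ ((2π·11n)^(7/2) / sqrt(8)) · 8^(−8·11n)  →  0

Write N = 11n. Stirling: N! ~ sqrt(2π N)(N/e)^N and (8N)! ~ sqrt(2π·8N)·(8N/e)^(8N).
  (N!)^8/(8N)! ~ (2π N)^(8/2) (N/e)^(8N) / [sqrt(2π·8N) (8N/e)^(8N)]
     = (2π N)^(8/2) / sqrt(2π·8N) · (N/(8N))^(8N)
     = (2π N)^((8−1)/2) / sqrt(8) · 8^(−8N).
Since 8^8 > 1, the factor 8^(−8N) decays exponentially, so the ratio → 0. Substituting N = 11n gives the stated form.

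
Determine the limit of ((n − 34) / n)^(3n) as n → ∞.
lim = e^(−102)

Rewrite as (1 − 34/n)^(3n). By the standard limit (1 + x/n)^n → e^x, we have (1 − 34/n)^n → e^(−34), and raising to the 3rd power gives e^(−102).
More precisely, ln[(1 − 34/n)^(3n)] = 3n · ln(1 − 34/n) = 3n · (-34/n + O(1/n^2)) = -102 + O(1/n) → -102.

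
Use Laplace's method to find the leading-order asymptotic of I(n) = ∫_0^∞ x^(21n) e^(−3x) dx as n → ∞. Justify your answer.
I(n) ~ (sqrt(2π·21n) / 3) · (21n/(3e))^(21n)

Write the integrand as exp(21n ln x − 3x) and set f(x) = 21n ln x − 3x. Then f'(x) = 21n/x − 3 = 0 at x* = 21n/3, and f''(x*) = −21n/x*^2 = −3^2/(21n). Laplace's method (interior maximum) gives
  I(n) ~ e^(f(x*)) · sqrt(2π / |f''(x*)|)
        = exp(21n ln(21n/3) − 21n) · sqrt(2π · 21n / 3^2)
        = (21n/3)^(21n) e^(−21n) · sqrt(2π·21n) / 3
        = (sqrt(2π·21n) / 3) · (21n/(3e))^(21n).
This matches Γ(21n+1)/3^(21n+1) with Stirling applied to Γ.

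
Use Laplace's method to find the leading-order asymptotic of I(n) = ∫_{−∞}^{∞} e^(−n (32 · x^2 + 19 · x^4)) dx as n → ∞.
I(n) ~ sqrt(π/(32n))

φ(x) = 32 · x^2 + 19 · x^4 has its unique global minimum at x* = 0 (since φ'(x) = 64x + 76x^3 = 0 only at x = 0 for real x with both coefficients positive, and φ → ∞ as |x| → ∞). At x* = 0, φ(0) = 0 and φ''(0) = 64. Laplace's method then gives
  I(n) ~ sqrt(2π / (n · φ''(0))) · e^(−n φ(0)) = sqrt(2π / (64n)) = sqrt(π/(32n)).
The 19 · x^4 term contributes only at subleading order (an O(1/n) relative correction).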